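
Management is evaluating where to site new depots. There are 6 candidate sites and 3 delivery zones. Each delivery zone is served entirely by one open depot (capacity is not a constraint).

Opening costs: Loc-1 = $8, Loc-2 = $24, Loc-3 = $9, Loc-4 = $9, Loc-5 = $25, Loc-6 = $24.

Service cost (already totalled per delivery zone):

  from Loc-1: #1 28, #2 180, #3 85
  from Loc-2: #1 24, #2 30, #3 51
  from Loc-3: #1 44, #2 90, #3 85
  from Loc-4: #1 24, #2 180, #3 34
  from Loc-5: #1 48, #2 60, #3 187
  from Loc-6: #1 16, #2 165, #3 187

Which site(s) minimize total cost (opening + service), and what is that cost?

For any fixed open set, each delivery zone goes to its cheapest open site; total = fixed + service.
{Loc-2, Loc-4}: #1→Loc-2 24, #2→Loc-2 30, #3→Loc-4 34. Service 88; fixed 33; total 121.
{Loc-1, Loc-2, Loc-4}: #1→Loc-2 24, #2→Loc-2 30, #3→Loc-4 34. Service 88; fixed 41; total 129.
{Loc-2}: service 105 + fixed 24 = 129
{Loc-1, Loc-2, Loc-3, Loc-4, Loc-5, Loc-6}: service 80 + fixed 99 = 179
No other subset beats 121.

Open Loc-2 and Loc-4; minimum total cost 121.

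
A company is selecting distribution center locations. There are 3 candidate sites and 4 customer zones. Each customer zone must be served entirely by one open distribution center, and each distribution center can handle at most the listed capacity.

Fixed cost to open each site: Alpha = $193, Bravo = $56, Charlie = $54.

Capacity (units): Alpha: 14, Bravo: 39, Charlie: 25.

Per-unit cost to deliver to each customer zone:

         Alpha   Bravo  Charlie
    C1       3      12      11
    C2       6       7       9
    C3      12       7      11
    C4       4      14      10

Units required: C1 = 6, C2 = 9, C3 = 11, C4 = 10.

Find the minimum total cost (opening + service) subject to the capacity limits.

Open {Bravo}: C1→Bravo 12·6=72, C2→Bravo 7·9=63, C3→Bravo 7·11=77, C4→Bravo 14·10=140.
Loads: Bravo carries 36/39. Service 352; fixed 56; total 408.
Next best feasible plan costs 416.

Minimum total cost: 408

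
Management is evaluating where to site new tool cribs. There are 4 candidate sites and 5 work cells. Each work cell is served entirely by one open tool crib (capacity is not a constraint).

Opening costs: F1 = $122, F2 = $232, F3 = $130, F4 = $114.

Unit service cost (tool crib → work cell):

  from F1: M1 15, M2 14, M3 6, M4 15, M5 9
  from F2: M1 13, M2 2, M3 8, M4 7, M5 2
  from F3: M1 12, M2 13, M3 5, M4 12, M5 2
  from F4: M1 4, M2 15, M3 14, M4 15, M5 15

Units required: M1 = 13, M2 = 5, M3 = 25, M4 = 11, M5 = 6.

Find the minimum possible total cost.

For any fixed open set, each work cell goes to its cheapest open site; total = fixed + service.
{F3}: M1→F3 12·13=156, M2→F3 13·5=65, M3→F3 5·25=125, M4→F3 12·11=132, M5→F3 2·6=12. Service 490; fixed 130; total 620.
{F3, F4}: M1→F4 4·13=52, M2→F3 13·5=65, M3→F3 5·25=125, M4→F3 12·11=132, M5→F3 2·6=12. Service 386; fixed 244; total 630.
{F2, F4}: service 351 + fixed 346 = 697
{F1, F2, F3, F4}: service 276 + fixed 598 = 874
No other subset beats 620.

Minimum total cost: 620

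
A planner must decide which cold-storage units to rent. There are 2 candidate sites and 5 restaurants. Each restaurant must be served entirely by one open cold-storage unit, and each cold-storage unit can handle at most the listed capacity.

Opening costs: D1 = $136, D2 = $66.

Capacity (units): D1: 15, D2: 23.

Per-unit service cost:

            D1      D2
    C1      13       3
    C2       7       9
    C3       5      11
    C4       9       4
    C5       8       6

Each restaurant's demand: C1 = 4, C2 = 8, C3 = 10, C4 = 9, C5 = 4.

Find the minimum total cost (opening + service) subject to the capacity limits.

Open {D1, D2}: C1→D2 3·4=12, C2→D2 9·8=72, C3→D1 5·10=50, C4→D2 4·9=36, C5→D1 8·4=32.
Loads: D1 carries 14/15, D2 carries 21/23. Service 202; fixed 202; total 404.
Next best feasible plan costs 436.

Minimum total cost: 404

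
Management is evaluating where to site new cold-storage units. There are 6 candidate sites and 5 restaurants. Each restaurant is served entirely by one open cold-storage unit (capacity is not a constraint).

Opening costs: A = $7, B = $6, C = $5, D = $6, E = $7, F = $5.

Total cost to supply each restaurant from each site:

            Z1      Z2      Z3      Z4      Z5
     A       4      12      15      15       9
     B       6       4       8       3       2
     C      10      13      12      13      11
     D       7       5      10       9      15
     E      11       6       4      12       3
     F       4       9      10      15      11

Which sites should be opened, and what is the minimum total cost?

Open B only; minimum total cost 29.

For any fixed open set, each restaurant goes to its cheapest open site; total = fixed + service.
{B}: Z1→B 6, Z2→B 4, Z3→B 8, Z4→B 3, Z5→B 2. Service 23; fixed 6; total 29.
{B, E}: service 19 + fixed 13 = 32
{B, F}: service 21 + fixed 11 = 32
{A, B, C, D, E, F}: Z1→A 4, Z2→B 4, Z3→E 4, Z4→B 3, Z5→B 2. Service 17; fixed 36; total 53.
No other subset beats 29.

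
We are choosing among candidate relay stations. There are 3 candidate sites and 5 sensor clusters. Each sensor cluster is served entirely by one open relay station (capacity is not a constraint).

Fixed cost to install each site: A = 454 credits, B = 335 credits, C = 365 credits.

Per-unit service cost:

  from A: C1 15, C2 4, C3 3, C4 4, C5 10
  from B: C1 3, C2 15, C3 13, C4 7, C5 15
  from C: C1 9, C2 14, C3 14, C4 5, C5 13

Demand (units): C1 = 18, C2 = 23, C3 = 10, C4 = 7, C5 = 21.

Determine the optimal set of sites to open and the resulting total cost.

For any fixed open set, each sensor cluster goes to its cheapest open site; total = fixed + service.
{A}: C1→A 15·18=270, C2→A 4·23=92, C3→A 3·10=30, C4→A 4·7=28, C5→A 10·21=210. Service 630; fixed 454; total 1084.
{A, B}: C1→B 3·18=54, C2→A 4·23=92, C3→A 3·10=30, C4→A 4·7=28, C5→A 10·21=210. Service 414; fixed 789; total 1203.
{B}: service 893 + fixed 335 = 1228
{A, B, C}: C1→B 3·18=54, C2→A 4·23=92, C3→A 3·10=30, C4→A 4·7=28, C5→A 10·21=210. Service 414; fixed 1154; total 1568.
No other subset beats 1084.

Open A only; minimum total cost 1084.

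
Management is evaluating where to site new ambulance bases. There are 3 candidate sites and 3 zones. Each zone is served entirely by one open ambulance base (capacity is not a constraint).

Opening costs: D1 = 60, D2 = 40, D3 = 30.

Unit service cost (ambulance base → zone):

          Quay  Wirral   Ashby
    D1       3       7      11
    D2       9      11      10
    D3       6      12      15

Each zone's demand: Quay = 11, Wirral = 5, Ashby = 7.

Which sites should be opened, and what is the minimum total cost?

Open D1 only; minimum total cost 205.

For any fixed open set, each zone goes to its cheapest open site; total = fixed + service.
{D1}: Quay→D1 3·11=33, Wirral→D1 7·5=35, Ashby→D1 11·7=77. Service 145; fixed 60; total 205.
{D1, D3}: service 145 + fixed 90 = 235
{D1, D2}: service 138 + fixed 100 = 238
{D1, D2, D3}: Quay→D1 3·11=33, Wirral→D1 7·5=35, Ashby→D2 10·7=70. Service 138; fixed 130; total 268.
No other subset beats 205.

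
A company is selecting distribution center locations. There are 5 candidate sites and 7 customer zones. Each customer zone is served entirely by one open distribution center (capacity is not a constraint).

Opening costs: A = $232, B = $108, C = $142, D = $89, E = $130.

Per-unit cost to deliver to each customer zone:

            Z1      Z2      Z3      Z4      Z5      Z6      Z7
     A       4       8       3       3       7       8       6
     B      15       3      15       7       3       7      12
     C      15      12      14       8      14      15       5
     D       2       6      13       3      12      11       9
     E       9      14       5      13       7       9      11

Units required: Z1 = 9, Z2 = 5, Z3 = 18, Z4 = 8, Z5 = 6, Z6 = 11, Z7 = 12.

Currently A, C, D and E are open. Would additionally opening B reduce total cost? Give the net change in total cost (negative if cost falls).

Current service cost with {A, C, D, E}: 316.
Adding B: each customer zone re-picks its cheapest; new service cost 266, saving 50.
Extra fixed cost: 108. Net change = 108 − 50 = 58.
(Totals: 909 → 967.)

No — net change +58 (cost rises by 58).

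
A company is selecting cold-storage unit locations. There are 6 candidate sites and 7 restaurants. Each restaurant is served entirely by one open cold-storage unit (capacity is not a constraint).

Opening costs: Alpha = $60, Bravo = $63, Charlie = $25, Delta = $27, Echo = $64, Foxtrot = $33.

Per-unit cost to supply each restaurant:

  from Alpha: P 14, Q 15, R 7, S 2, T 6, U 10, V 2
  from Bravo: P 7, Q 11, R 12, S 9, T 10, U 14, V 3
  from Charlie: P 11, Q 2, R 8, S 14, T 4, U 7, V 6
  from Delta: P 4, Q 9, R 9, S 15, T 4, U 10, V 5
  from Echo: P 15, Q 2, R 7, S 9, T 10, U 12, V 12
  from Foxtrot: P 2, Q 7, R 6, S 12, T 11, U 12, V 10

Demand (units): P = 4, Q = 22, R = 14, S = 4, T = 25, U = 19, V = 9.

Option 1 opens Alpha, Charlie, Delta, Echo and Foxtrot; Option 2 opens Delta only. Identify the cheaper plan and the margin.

Option 1: {Alpha, Charlie, Delta, Echo, Foxtrot}: P→Foxtrot 2·4=8, Q→Charlie 2·22=44, R→Foxtrot 6·14=84, S→Alpha 2·4=8, T→Charlie 4·25=100, U→Charlie 7·19=133, V→Alpha 2·9=18. Service 395; fixed 209; total 604.
Option 2: {Delta}: P→Delta 4·4=16, Q→Delta 9·22=198, R→Delta 9·14=126, S→Delta 15·4=60, T→Delta 4·25=100, U→Delta 10·19=190, V→Delta 5·9=45. Service 735; fixed 27; total 762.
Difference: |604 − 762| = 158.

Option 1 is cheaper by 158.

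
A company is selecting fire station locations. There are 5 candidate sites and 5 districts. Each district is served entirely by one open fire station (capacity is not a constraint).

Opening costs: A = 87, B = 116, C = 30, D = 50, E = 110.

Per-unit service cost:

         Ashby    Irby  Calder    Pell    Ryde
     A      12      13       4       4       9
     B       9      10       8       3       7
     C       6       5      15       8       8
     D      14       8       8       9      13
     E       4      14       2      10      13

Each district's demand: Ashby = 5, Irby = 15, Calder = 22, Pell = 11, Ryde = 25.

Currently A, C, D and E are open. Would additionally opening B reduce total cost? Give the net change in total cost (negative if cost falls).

Current service cost with {A, C, D, E}: 383.
Adding B: each district re-picks its cheapest; new service cost 347, saving 36.
Extra fixed cost: 116. Net change = 116 − 36 = 80.
(Totals: 660 → 740.)

No — net change +80 (cost rises by 80).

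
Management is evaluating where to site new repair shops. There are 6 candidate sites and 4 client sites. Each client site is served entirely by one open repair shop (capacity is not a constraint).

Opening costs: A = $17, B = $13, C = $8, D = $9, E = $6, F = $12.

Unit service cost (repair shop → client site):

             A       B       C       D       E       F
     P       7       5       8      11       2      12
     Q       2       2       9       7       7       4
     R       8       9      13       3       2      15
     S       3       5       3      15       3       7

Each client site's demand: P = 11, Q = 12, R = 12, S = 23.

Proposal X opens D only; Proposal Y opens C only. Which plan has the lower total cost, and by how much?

Proposal X: {D}: P→D 11·11=121, Q→D 7·12=84, R→D 3·12=36, S→D 15·23=345. Service 586; fixed 9; total 595.
Proposal Y: {C}: P→C 8·11=88, Q→C 9·12=108, R→C 13·12=156, S→C 3·23=69. Service 421; fixed 8; total 429.
Difference: |595 − 429| = 166.

Proposal Y is cheaper by 166.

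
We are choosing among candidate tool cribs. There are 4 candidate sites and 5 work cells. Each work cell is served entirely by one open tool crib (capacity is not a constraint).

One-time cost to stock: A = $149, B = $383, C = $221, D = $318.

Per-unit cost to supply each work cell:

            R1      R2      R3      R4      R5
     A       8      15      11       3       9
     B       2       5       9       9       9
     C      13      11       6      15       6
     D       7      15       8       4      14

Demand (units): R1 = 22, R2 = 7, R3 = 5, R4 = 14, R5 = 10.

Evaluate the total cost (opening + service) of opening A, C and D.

Total cost: 1051

Each work cell is assigned to its cheapest site among the open ones.
{A, C, D}: R1→D 7·22=154, R2→C 11·7=77, R3→C 6·5=30, R4→A 3·14=42, R5→C 6·10=60. Service 363; fixed 688; total 1051.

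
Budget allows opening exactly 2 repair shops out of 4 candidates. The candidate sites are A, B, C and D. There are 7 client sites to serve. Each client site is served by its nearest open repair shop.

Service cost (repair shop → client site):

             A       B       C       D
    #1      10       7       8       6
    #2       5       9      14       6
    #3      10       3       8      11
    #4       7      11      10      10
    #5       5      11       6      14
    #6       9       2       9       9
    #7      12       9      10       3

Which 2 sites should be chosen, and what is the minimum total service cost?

With exactly 2 open, each client site uses its cheapest among the chosen.
{A, B}: #1→B 7, #2→A 5, #3→B 3, #4→A 7, #5→A 5, #6→B 2, #7→B 9. Service cost 38.
{B, D}: service cost 41
{A, D}: service cost 45
Among all 6 size-2 choices, {A, B} is lowest.

Choose A and B; total service cost 38.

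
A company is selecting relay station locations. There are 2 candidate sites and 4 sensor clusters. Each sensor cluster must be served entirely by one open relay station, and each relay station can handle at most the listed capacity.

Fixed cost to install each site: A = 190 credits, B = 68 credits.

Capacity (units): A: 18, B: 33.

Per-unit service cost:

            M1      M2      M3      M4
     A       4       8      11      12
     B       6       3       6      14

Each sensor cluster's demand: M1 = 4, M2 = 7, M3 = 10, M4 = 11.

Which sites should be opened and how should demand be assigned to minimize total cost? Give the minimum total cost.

Open {B}: M1→B 6·4=24, M2→B 3·7=21, M3→B 6·10=60, M4→B 14·11=154.
Loads: B carries 32/33. Service 259; fixed 68; total 327.
Next best feasible plan costs 487.

Minimum total cost: 327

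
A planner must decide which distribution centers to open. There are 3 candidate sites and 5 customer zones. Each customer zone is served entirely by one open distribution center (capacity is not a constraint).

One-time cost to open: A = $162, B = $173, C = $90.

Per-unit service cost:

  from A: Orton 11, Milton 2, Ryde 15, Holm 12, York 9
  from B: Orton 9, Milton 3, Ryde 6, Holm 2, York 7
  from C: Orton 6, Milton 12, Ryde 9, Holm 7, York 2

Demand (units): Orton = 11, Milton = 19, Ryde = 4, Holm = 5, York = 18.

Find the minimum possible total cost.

Minimum total cost: 456

For any fixed open set, each customer zone goes to its cheapest open site; total = fixed + service.
{B, C}: Orton→C 6·11=66, Milton→B 3·19=57, Ryde→B 6·4=24, Holm→B 2·5=10, York→C 2·18=36. Service 193; fixed 263; total 456.
{A, C}: Orton→C 6·11=66, Milton→A 2·19=38, Ryde→C 9·4=36, Holm→C 7·5=35, York→C 2·18=36. Service 211; fixed 252; total 463.
{B}: Orton→B 9·11=99, Milton→B 3·19=57, Ryde→B 6·4=24, Holm→B 2·5=10, York→B 7·18=126. Service 316; fixed 173; total 489.
{A, B, C}: service 174 + fixed 425 = 599
No other subset beats 456.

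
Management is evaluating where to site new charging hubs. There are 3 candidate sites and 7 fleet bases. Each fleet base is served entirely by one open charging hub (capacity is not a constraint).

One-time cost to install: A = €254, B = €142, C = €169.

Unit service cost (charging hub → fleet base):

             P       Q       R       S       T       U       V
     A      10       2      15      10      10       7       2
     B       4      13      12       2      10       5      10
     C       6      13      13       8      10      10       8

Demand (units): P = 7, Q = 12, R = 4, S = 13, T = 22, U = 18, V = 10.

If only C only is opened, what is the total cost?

Total cost: 1003

Each fleet base is assigned to its cheapest site among the open ones.
{C}: P→C 6·7=42, Q→C 13·12=156, R→C 13·4=52, S→C 8·13=104, T→C 10·22=220, U→C 10·18=180, V→C 8·10=80. Service 834; fixed 169; total 1003.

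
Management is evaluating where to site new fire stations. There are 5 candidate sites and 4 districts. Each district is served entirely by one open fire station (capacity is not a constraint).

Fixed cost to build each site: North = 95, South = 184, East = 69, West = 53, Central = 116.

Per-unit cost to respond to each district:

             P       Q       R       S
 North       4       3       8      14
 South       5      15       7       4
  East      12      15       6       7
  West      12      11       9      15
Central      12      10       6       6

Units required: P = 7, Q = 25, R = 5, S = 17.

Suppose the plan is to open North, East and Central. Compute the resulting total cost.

Total cost: 515

Each district is assigned to its cheapest site among the open ones.
{North, East, Central}: P→North 4·7=28, Q→North 3·25=75, R→East 6·5=30, S→Central 6·17=102. Service 235; fixed 280; total 515.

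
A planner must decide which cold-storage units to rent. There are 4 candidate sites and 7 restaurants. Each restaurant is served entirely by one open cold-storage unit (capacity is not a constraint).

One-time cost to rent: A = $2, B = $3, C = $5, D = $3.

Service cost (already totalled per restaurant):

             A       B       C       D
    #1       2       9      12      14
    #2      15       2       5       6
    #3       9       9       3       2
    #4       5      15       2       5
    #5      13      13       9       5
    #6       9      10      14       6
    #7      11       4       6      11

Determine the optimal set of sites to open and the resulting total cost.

Open A, B and D; minimum total cost 34.

For any fixed open set, each restaurant goes to its cheapest open site; total = fixed + service.
{A, B, D}: #1→A 2, #2→B 2, #3→D 2, #4→A 5, #5→D 5, #6→D 6, #7→B 4. Service 26; fixed 8; total 34.
{A, B, C, D}: #1→A 2, #2→B 2, #3→D 2, #4→C 2, #5→D 5, #6→D 6, #7→B 4. Service 23; fixed 13; total 36.
{A, C, D}: #1→A 2, #2→C 5, #3→D 2, #4→C 2, #5→D 5, #6→D 6, #7→C 6. Service 28; fixed 10; total 38.
{A}: service 64 + fixed 2 = 66
No other subset beats 34.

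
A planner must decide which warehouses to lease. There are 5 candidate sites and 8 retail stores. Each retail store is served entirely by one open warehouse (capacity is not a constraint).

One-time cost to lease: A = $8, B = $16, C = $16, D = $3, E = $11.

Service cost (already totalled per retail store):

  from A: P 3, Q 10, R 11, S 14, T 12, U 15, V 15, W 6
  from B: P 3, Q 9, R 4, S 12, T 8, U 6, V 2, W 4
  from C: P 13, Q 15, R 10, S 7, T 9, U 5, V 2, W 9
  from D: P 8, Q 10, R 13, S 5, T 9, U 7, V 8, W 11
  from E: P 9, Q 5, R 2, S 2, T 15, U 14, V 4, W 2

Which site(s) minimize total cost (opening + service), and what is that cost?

For any fixed open set, each retail store goes to its cheapest open site; total = fixed + service.
{D, E}: P→D 8, Q→E 5, R→E 2, S→E 2, T→D 9, U→D 7, V→E 4, W→E 2. Service 39; fixed 14; total 53.
{A, D, E}: service 34 + fixed 22 = 56
{B, E}: service 30 + fixed 27 = 57
{A, B, C, D, E}: service 29 + fixed 54 = 83
No other subset beats 53.

Open D and E; minimum total cost 53.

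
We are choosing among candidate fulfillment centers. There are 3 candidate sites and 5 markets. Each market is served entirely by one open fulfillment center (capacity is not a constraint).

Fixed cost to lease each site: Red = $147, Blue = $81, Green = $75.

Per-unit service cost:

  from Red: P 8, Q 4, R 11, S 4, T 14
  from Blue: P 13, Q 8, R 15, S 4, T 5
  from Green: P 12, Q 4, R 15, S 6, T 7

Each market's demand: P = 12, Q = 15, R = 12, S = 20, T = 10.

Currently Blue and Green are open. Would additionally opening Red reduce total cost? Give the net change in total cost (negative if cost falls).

No — net change +51 (cost rises by 51).

Current service cost with {Blue, Green}: 514.
Adding Red: each market re-picks its cheapest; new service cost 418, saving 96.
Extra fixed cost: 147. Net change = 147 − 96 = 51.
(Totals: 670 → 721.)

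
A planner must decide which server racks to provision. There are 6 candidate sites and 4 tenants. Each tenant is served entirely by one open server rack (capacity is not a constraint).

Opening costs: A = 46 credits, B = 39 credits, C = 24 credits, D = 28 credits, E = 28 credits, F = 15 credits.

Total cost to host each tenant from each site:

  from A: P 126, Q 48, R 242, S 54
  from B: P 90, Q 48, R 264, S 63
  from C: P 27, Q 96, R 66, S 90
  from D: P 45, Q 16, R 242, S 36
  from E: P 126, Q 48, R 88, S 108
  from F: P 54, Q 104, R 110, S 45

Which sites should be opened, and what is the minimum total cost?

For any fixed open set, each tenant goes to its cheapest open site; total = fixed + service.
{C, D}: P→C 27, Q→D 16, R→C 66, S→D 36. Service 145; fixed 52; total 197.
{C, D, F}: service 145 + fixed 67 = 212
{C, D, E}: service 145 + fixed 80 = 225
{A, B, C, D, E, F}: service 145 + fixed 180 = 325
No other subset beats 197.

Open C and D; minimum total cost 197.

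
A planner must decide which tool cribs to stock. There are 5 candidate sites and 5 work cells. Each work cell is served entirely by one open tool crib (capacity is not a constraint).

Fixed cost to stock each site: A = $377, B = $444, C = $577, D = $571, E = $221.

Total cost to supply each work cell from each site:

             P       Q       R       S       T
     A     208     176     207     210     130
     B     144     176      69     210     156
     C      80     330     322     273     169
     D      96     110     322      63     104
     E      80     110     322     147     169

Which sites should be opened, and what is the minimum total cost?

Open E only; minimum total cost 1049.

For any fixed open set, each work cell goes to its cheapest open site; total = fixed + service.
{E}: P→E 80, Q→E 110, R→E 322, S→E 147, T→E 169. Service 828; fixed 221; total 1049.
{B}: P→B 144, Q→B 176, R→B 69, S→B 210, T→B 156. Service 755; fixed 444; total 1199.
{B, E}: service 562 + fixed 665 = 1227
{A, B, C, D, E}: service 426 + fixed 2190 = 2616
No other subset beats 1049.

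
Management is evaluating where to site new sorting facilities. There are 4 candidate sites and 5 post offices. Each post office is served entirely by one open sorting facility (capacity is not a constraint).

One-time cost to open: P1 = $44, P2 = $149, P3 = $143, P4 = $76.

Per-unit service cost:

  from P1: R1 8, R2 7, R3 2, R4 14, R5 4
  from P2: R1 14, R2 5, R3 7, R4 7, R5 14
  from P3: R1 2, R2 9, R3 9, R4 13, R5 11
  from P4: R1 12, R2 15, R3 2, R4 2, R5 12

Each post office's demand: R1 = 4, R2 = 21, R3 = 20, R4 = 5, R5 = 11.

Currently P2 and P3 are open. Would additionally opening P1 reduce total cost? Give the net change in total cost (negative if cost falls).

Current service cost with {P2, P3}: 409.
Adding P1: each post office re-picks its cheapest; new service cost 232, saving 177.
Extra fixed cost: 44. Net change = 44 − 177 = -133.
(Totals: 701 → 568.)

Yes — net change −133 (cost falls by 133).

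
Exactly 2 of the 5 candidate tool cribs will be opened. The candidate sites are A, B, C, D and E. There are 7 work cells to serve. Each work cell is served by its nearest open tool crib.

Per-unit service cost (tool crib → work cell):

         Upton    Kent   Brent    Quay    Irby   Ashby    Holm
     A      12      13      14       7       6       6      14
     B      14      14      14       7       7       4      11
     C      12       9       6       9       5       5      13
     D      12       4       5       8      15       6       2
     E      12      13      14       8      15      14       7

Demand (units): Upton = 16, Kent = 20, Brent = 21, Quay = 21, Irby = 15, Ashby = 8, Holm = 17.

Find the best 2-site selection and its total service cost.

With exactly 2 open, each work cell uses its cheapest among the chosen.
{C, D}: Upton→C 12·16=192, Kent→D 4·20=80, Brent→D 5·21=105, Quay→D 8·21=168, Irby→C 5·15=75, Ashby→C 5·8=40, Holm→D 2·17=34. Service cost 694.
{B, D}: service cost 695
{A, D}: service cost 696
Among all 10 size-2 choices, {C, D} is lowest.

Choose C and D; total service cost 694.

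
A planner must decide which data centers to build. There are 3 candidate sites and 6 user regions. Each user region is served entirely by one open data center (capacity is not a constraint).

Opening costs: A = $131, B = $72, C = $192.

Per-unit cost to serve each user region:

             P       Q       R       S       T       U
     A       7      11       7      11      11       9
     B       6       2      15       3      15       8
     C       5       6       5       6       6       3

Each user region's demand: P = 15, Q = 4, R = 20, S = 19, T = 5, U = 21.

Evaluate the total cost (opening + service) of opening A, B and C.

Total cost: 728

Each user region is assigned to its cheapest site among the open ones.
{A, B, C}: P→C 5·15=75, Q→B 2·4=8, R→C 5·20=100, S→B 3·19=57, T→C 6·5=30, U→C 3·21=63. Service 333; fixed 395; total 728.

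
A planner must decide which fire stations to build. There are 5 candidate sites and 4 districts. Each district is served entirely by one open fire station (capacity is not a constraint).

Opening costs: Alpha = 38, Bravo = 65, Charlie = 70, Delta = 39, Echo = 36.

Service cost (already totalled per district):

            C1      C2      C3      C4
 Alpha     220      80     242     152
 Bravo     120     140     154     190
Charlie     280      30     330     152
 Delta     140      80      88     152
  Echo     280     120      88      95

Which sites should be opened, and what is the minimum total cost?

Open Delta and Echo; minimum total cost 478.

For any fixed open set, each district goes to its cheapest open site; total = fixed + service.
{Delta, Echo}: C1→Delta 140, C2→Delta 80, C3→Delta 88, C4→Echo 95. Service 403; fixed 75; total 478.
{Charlie, Delta, Echo}: service 353 + fixed 145 = 498
{Delta}: C1→Delta 140, C2→Delta 80, C3→Delta 88, C4→Delta 152. Service 460; fixed 39; total 499.
{Alpha, Bravo, Charlie, Delta, Echo}: C1→Bravo 120, C2→Charlie 30, C3→Delta 88, C4→Echo 95. Service 333; fixed 248; total 581.
No other subset beats 478.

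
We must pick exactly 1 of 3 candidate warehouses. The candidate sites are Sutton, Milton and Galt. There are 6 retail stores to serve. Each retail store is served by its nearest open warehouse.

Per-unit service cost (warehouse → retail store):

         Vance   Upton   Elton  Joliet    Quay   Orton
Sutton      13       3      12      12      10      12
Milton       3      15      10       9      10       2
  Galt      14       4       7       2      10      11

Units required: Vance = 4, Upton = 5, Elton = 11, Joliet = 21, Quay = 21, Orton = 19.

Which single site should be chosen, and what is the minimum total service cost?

Choose Galt only; total service cost 614.

With exactly 1 open, each retail store uses its cheapest among the chosen.
{Galt}: Vance→Galt 14·4=56, Upton→Galt 4·5=20, Elton→Galt 7·11=77, Joliet→Galt 2·21=42, Quay→Galt 10·21=210, Orton→Galt 11·19=209. Service cost 614.
{Milton}: service cost 634
{Sutton}: service cost 889
Among all 3 size-1 choices, {Galt} is lowest.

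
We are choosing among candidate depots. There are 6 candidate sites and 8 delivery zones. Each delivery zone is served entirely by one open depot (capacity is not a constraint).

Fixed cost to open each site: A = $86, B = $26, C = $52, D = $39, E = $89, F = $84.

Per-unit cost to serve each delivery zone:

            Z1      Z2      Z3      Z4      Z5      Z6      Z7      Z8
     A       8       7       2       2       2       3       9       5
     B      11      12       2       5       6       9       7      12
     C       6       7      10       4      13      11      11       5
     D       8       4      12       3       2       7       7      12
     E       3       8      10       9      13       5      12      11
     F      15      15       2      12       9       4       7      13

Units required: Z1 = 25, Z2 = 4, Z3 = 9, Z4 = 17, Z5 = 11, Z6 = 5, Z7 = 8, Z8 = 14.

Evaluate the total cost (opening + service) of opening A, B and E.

Total cost: 519

Each delivery zone is assigned to its cheapest site among the open ones.
{A, B, E}: Z1→E 3·25=75, Z2→A 7·4=28, Z3→A 2·9=18, Z4→A 2·17=34, Z5→A 2·11=22, Z6→A 3·5=15, Z7→B 7·8=56, Z8→A 5·14=70. Service 318; fixed 201; total 519.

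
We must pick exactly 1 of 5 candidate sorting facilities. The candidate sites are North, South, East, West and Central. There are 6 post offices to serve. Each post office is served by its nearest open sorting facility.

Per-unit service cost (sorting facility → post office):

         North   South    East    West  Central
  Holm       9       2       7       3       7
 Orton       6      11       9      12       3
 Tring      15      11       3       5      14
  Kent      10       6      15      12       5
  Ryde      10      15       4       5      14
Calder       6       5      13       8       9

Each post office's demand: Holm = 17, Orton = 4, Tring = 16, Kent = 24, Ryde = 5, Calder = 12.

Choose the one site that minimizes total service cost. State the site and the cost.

Choose South only; total service cost 533.

With exactly 1 open, each post office uses its cheapest among the chosen.
{South}: Holm→South 2·17=34, Orton→South 11·4=44, Tring→South 11·16=176, Kent→South 6·24=144, Ryde→South 15·5=75, Calder→South 5·12=60. Service cost 533.
{West}: service cost 588
{Central}: service cost 653
Among all 5 size-1 choices, {South} is lowest.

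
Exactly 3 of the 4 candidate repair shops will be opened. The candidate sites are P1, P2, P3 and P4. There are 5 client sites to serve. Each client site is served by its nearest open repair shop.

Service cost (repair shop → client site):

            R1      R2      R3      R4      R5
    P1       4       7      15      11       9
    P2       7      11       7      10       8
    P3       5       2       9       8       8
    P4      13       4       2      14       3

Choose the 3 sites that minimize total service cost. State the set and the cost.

With exactly 3 open, each client site uses its cheapest among the chosen.
{P1, P3, P4}: R1→P1 4, R2→P3 2, R3→P4 2, R4→P3 8, R5→P4 3. Service cost 19.
{P2, P3, P4}: service cost 20
{P1, P2, P4}: service cost 23
Among all 4 size-3 choices, {P1, P3, P4} is lowest.

Choose P1, P3 and P4; total service cost 19.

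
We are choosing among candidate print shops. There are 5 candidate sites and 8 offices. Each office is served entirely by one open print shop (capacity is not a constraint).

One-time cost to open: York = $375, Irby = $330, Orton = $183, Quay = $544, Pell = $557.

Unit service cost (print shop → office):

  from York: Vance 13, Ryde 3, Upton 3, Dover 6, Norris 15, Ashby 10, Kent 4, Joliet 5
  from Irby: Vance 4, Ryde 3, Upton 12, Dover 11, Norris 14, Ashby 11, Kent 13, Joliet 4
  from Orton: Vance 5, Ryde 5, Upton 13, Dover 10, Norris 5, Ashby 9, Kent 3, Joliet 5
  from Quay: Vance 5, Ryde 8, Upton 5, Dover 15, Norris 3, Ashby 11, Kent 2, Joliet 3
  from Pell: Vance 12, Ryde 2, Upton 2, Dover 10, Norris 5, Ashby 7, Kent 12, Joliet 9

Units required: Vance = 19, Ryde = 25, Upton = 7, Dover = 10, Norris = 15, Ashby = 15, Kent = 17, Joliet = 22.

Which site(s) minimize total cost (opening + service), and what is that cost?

Open Orton only; minimum total cost 965.

For any fixed open set, each office goes to its cheapest open site; total = fixed + service.
{Orton}: Vance→Orton 5·19=95, Ryde→Orton 5·25=125, Upton→Orton 13·7=91, Dover→Orton 10·10=100, Norris→Orton 5·15=75, Ashby→Orton 9·15=135, Kent→Orton 3·17=51, Joliet→Orton 5·22=110. Service 782; fixed 183; total 965.
{York, Orton}: service 622 + fixed 558 = 1180
{Irby, Orton}: Vance→Irby 4·19=76, Ryde→Irby 3·25=75, Upton→Irby 12·7=84, Dover→Orton 10·10=100, Norris→Orton 5·15=75, Ashby→Orton 9·15=135, Kent→Orton 3·17=51, Joliet→Irby 4·22=88. Service 684; fixed 513; total 1197.
{York, Irby, Orton, Quay, Pell}: service 450 + fixed 1989 = 2439
No other subset beats 965.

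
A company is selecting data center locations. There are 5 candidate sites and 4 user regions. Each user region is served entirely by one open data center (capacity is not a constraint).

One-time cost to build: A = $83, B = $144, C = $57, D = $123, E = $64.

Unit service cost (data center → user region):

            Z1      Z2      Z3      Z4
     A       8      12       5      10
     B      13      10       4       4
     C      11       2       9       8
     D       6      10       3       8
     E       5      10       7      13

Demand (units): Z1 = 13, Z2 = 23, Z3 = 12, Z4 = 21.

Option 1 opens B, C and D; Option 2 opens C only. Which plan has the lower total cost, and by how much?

Option 1: {B, C, D}: Z1→D 6·13=78, Z2→C 2·23=46, Z3→D 3·12=36, Z4→B 4·21=84. Service 244; fixed 324; total 568.
Option 2: {C}: Z1→C 11·13=143, Z2→C 2·23=46, Z3→C 9·12=108, Z4→C 8·21=168. Service 465; fixed 57; total 522.
Difference: |568 − 522| = 46.

Option 2 is cheaper by 46.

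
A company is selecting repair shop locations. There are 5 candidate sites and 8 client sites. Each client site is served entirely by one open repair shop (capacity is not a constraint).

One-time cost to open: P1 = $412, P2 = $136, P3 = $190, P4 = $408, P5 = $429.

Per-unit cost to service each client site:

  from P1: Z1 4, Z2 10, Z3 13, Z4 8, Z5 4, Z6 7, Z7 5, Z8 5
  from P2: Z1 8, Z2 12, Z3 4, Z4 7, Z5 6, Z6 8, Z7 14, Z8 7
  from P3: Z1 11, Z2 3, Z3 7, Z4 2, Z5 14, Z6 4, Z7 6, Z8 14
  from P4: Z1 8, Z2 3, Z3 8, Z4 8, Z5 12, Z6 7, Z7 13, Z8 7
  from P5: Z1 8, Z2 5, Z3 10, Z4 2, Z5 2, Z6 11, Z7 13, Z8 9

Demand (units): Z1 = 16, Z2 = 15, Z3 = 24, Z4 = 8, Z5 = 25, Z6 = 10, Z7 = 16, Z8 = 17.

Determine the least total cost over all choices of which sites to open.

Minimum total cost: 1016

For any fixed open set, each client site goes to its cheapest open site; total = fixed + service.
{P2, P3}: Z1→P2 8·16=128, Z2→P3 3·15=45, Z3→P2 4·24=96, Z4→P3 2·8=16, Z5→P2 6·25=150, Z6→P3 4·10=40, Z7→P3 6·16=96, Z8→P2 7·17=119. Service 690; fixed 326; total 1016.
{P2}: Z1→P2 8·16=128, Z2→P2 12·15=180, Z3→P2 4·24=96, Z4→P2 7·8=56, Z5→P2 6·25=150, Z6→P2 8·10=80, Z7→P2 14·16=224, Z8→P2 7·17=119. Service 1033; fixed 136; total 1169.
{P1, P3}: service 598 + fixed 602 = 1200
{P1, P2, P3, P4, P5}: Z1→P1 4·16=64, Z2→P3 3·15=45, Z3→P2 4·24=96, Z4→P3 2·8=16, Z5→P5 2·25=50, Z6→P3 4·10=40, Z7→P1 5·16=80, Z8→P1 5·17=85. Service 476; fixed 1575; total 2051.
No other subset beats 1016.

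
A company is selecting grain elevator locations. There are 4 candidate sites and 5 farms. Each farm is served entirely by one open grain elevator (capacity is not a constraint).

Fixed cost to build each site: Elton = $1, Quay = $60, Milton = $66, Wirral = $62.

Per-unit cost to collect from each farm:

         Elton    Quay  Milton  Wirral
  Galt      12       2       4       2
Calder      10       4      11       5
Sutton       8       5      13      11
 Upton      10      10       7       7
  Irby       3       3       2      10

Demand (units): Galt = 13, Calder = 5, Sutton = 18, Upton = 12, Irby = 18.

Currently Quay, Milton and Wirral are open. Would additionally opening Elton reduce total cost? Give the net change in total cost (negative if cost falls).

Current service cost with {Quay, Milton, Wirral}: 256.
Adding Elton: each farm re-picks its cheapest; new service cost 256, saving 0.
Extra fixed cost: 1. Net change = 1 − 0 = 1.
(Totals: 444 → 445.)

No — net change +1 (cost rises by 1).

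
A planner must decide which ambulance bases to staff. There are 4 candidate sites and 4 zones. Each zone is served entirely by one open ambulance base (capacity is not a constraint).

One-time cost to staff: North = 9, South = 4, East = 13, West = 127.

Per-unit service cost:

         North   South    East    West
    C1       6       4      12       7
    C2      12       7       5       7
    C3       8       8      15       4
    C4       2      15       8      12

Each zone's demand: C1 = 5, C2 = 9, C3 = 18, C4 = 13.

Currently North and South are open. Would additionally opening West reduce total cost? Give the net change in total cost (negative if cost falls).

Current service cost with {North, South}: 253.
Adding West: each zone re-picks its cheapest; new service cost 181, saving 72.
Extra fixed cost: 127. Net change = 127 − 72 = 55.
(Totals: 266 → 321.)

No — net change +55 (cost rises by 55).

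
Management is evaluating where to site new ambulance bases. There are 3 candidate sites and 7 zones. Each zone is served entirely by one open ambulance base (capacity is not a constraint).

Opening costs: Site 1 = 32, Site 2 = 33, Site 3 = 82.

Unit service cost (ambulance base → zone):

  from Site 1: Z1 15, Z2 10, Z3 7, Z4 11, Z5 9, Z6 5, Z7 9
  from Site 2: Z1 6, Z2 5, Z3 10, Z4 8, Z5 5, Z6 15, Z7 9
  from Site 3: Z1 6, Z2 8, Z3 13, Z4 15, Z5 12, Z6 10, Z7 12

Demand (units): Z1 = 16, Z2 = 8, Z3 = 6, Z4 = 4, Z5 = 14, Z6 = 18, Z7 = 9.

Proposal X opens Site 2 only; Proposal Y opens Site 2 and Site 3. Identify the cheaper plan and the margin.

Proposal Y is cheaper by 8.

Proposal X: {Site 2}: Z1→Site 2 6·16=96, Z2→Site 2 5·8=40, Z3→Site 2 10·6=60, Z4→Site 2 8·4=32, Z5→Site 2 5·14=70, Z6→Site 2 15·18=270, Z7→Site 2 9·9=81. Service 649; fixed 33; total 682.
Proposal Y: {Site 2, Site 3}: Z1→Site 2 6·16=96, Z2→Site 2 5·8=40, Z3→Site 2 10·6=60, Z4→Site 2 8·4=32, Z5→Site 2 5·14=70, Z6→Site 3 10·18=180, Z7→Site 2 9·9=81. Service 559; fixed 115; total 674.
Difference: |682 − 674| = 8.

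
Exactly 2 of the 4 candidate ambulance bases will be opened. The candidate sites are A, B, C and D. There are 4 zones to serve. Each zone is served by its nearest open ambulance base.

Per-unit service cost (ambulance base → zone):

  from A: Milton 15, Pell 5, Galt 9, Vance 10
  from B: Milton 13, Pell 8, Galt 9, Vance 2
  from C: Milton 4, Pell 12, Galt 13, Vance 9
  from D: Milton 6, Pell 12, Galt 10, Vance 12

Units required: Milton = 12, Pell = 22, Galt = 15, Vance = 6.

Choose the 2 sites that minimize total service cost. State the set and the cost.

Choose A and C; total service cost 347.

With exactly 2 open, each zone uses its cheapest among the chosen.
{A, C}: Milton→C 4·12=48, Pell→A 5·22=110, Galt→A 9·15=135, Vance→C 9·6=54. Service cost 347.
{B, C}: service cost 371
{A, D}: service cost 377
Among all 6 size-2 choices, {A, C} is lowest.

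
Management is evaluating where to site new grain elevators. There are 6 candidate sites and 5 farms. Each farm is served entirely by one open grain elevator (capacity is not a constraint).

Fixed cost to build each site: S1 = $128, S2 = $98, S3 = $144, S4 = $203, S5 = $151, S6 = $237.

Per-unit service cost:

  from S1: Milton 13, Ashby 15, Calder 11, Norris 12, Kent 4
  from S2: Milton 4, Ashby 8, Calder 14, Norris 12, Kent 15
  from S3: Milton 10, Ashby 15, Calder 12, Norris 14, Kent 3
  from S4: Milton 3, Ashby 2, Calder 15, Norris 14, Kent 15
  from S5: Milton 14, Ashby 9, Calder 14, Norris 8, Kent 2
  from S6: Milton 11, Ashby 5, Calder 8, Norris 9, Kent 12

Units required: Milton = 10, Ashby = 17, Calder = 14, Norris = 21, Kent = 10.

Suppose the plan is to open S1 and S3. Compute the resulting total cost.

Total cost: 1063

Each farm is assigned to its cheapest site among the open ones.
{S1, S3}: Milton→S3 10·10=100, Ashby→S1 15·17=255, Calder→S1 11·14=154, Norris→S1 12·21=252, Kent→S3 3·10=30. Service 791; fixed 272; total 1063.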